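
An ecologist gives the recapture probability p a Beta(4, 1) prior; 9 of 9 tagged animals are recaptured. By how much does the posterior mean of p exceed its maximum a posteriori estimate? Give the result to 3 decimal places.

Posterior: Beta(4+9, 1+0) = Beta(13, 1).
Since β = 1 ≤ 1 and α > 1, the Beta density is monotone increasing on [0,1]; the mode is at 1.
Mean = 13/(13+1) = 0.929.
Difference = 0.929 − 1.000 = -0.071.
The posterior is left-skewed, so the mode exceeds the mean.

-0.071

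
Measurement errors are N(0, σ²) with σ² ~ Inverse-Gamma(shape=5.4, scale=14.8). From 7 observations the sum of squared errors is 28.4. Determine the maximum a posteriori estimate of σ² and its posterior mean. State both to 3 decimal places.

Posterior: Inverse-Gamma(shape = 5.4+7/2 = 8.9, scale = 14.8+28.4/2 = 29.0).
Mode = β/(α+1) = 29.0/9.9 = 2.929.
Mean = β/(α−1) = 29.0/7.9 = 3.671.

MAP = 2.929, posterior mean = 3.671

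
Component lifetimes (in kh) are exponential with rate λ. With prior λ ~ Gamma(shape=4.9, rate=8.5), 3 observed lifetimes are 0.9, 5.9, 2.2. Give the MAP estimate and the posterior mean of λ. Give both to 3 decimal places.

MAP = 0.394, posterior mean = 0.451

Σ times = 9.0. Posterior: Gamma(shape = 4.9+3 = 7.9, rate = 8.5+9.0 = 17.5).
Mode = (α−1)/β = 6.9/17.5 = 0.394.
Mean = α/β = 7.9/17.5 = 0.451.
Right-skewed posterior ⇒ mode < mean.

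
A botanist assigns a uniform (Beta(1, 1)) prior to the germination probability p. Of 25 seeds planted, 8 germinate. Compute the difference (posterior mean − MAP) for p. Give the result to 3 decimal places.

Posterior: Beta(1+8, 1+17) = Beta(9, 18).
Mode = (9−1)/(9+18−2) = 8/25 = 0.320.
With a flat prior the MAP equals the MLE, 8/25.
Mean = 9/(9+18) = 9/27 = 0.333.
Difference = 0.333 − 0.320 = 0.013.

0.013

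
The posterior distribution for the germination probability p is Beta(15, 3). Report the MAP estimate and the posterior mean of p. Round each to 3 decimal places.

Mode = (15−1)/(15+3−2) = 14/16 = 0.875.
Mean = 15/(15+3) = 15/18 = 0.833.

MAP estimate = 0.875, posterior mean = 0.833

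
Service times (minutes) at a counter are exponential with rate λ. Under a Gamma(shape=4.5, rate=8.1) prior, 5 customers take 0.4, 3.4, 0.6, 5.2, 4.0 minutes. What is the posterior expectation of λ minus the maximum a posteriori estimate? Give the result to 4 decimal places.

Σ times = 13.6. Posterior: Gamma(shape = 4.5+5 = 9.5, rate = 8.1+13.6 = 21.7).
Mode = (α−1)/β = 8.5/21.7 = 0.3917.
Mean = α/β = 9.5/21.7 = 0.4378.
Difference = 0.4378 − 0.3917 = 0.0461.

0.0461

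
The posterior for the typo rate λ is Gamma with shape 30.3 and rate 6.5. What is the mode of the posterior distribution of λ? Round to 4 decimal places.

4.5077

Mode = (α−1)/β = 29.3/6.5 = 4.5077.
Mean = α/β = 30.3/6.5 = 4.6615.
This is the posterior mode — the MAP estimate.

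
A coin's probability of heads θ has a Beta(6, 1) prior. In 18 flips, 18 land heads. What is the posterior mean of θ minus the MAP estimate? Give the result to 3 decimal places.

-0.040

Posterior: Beta(6+18, 1+0) = Beta(24, 1).
Since β = 1 ≤ 1 and α > 1, the Beta density is monotone increasing on [0,1]; the mode is at 1.
Mean = 24/(24+1) = 0.960.
Difference = 0.960 − 1.000 = -0.040.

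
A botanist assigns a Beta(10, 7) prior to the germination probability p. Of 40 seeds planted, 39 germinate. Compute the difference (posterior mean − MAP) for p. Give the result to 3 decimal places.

-0.013

Posterior: Beta(10+39, 7+1) = Beta(49, 8).
Mode = (49−1)/(49+8−2) = 48/55 = 0.873.
Mean = 49/(49+8) = 49/57 = 0.860.
Difference = 0.860 − 0.873 = -0.013.
Left-skewed posterior ⇒ mean < mode.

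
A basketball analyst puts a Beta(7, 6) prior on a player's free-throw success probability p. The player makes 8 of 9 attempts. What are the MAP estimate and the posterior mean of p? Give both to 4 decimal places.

Posterior: Beta(7+8, 6+1) = Beta(15, 7).
Mode = (15−1)/(15+7−2) = 14/20 = 0.7000.
Mean = 15/(15+7) = 15/22 = 0.6818.
The mean is pulled below the mode by the posterior's left skew.

MAP = 0.7000; posterior mean = 0.6818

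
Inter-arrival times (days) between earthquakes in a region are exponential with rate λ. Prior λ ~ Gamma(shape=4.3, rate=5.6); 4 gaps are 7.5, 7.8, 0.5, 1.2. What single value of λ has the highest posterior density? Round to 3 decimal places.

0.323

Σ times = 17.0. Posterior: Gamma(shape = 4.3+4 = 8.3, rate = 5.6+17.0 = 22.6).
Mode = (α−1)/β = 7.3/22.6 = 0.323.
Mean = α/β = 8.3/22.6 = 0.367.
This is the posterior mode — the MAP estimate.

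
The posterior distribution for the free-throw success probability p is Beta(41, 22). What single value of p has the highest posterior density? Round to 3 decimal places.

0.656

Mode = (41−1)/(41+22−2) = 40/61 = 0.656.
Mean = 41/(41+22) = 41/63 = 0.651.
This is the posterior mode — the MAP estimate.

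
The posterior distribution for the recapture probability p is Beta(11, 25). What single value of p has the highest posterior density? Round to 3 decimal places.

0.294

Mode = (11−1)/(11+25−2) = 10/34 = 0.294.
Mean = 11/(11+25) = 11/36 = 0.306.
This is the posterior mode — the MAP estimate.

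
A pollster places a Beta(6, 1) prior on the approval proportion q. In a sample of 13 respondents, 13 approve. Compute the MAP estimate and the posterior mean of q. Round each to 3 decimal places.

MAP = 1.000; posterior mean = 0.950

Posterior: Beta(6+13, 1+0) = Beta(19, 1).
Since β = 1 ≤ 1 and α > 1, the Beta density is monotone increasing on [0,1]; the mode is at 1.
Mean = 19/(19+1) = 0.950.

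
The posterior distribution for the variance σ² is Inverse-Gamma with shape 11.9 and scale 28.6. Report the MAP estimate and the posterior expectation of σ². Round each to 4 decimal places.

Mode = β/(α+1) = 28.6/12.9 = 2.2171.
Mean = β/(α−1) = 28.6/10.9 = 2.6239.

MAP: 2.2171. Posterior mean: 2.6239.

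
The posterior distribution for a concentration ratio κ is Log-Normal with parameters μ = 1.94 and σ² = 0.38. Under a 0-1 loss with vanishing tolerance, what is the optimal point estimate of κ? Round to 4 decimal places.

4.7588

Mode = exp(μ − σ²) = exp(1.56) = 4.7588.
Mean = exp(μ + σ²/2) = exp(2.130) = 8.4149.
This is the posterior mode — the MAP estimate.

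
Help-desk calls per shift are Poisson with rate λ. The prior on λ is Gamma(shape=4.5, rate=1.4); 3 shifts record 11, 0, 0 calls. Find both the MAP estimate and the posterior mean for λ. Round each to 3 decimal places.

Σ counts = 11. Posterior: Gamma(shape = 4.5+11 = 15.5, rate = 1.4+3 = 4.4).
Mode = (α−1)/β = 14.5/4.4 = 3.295.
Mean = α/β = 15.5/4.4 = 3.523.

MAP = 3.295, posterior mean = 3.523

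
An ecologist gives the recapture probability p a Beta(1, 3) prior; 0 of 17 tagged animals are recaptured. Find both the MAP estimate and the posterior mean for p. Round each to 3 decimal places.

Posterior: Beta(1+0, 3+17) = Beta(1, 20).
Since α = 1 ≤ 1 and β > 1, the Beta density is monotone decreasing on [0,1]; the mode is at 0.
Mean = 1/(1+20) = 0.048.

MAP: 0.000. Posterior mean: 0.048.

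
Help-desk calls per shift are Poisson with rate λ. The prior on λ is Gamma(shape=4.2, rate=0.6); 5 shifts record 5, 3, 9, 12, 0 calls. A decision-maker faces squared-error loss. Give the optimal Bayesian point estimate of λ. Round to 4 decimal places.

Σ counts = 29. Posterior: Gamma(shape = 4.2+29 = 33.2, rate = 0.6+5 = 5.6).
Mode = (α−1)/β = 32.2/5.6 = 5.7500.
Mean = α/β = 33.2/5.6 = 5.9286.
Squared-error loss ⇒ the optimal estimator is the posterior mean.

5.9286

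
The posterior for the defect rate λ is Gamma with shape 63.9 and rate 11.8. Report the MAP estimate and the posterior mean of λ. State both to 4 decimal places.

Mode = (α−1)/β = 62.9/11.8 = 5.3305.
Mean = α/β = 63.9/11.8 = 5.4153.

MAP = 5.3305, posterior mean = 5.4153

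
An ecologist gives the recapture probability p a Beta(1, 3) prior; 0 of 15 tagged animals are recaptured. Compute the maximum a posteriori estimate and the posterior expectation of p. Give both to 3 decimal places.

maximum a posteriori estimate = 0.000, posterior expectation = 0.053

Posterior: Beta(1+0, 3+15) = Beta(1, 18).
Since α = 1 ≤ 1 and β > 1, the Beta density is monotone decreasing on [0,1]; the mode is at 0.
Mean = 1/(1+18) = 0.053.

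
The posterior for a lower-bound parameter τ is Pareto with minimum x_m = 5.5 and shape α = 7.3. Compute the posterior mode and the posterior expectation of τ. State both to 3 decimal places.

τ_MAP = 5.500, E[τ|data] = 6.373

The Pareto density is strictly decreasing on [x_m, ∞), so the mode is x_m = 5.500.
Mean = α·x_m/(α−1) = 7.3·5.5/6.3 = 6.373.
Right-skewed posterior ⇒ mode < mean.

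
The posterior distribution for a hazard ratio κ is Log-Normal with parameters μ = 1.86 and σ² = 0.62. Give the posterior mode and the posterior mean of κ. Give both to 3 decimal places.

Mode = exp(μ − σ²) = exp(1.24) = 3.456.
Mean = exp(μ + σ²/2) = exp(2.170) = 8.758.

posterior mode = 3.456, posterior mean = 8.758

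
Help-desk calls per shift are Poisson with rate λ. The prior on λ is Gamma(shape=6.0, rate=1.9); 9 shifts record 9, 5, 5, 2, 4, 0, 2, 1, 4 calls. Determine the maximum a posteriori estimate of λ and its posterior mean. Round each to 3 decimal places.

Σ counts = 32. Posterior: Gamma(shape = 6.0+32 = 38.0, rate = 1.9+9 = 10.9).
Mode = (α−1)/β = 37.0/10.9 = 3.394.
Mean = α/β = 38.0/10.9 = 3.486.

maximum a posteriori estimate = 3.394, posterior mean = 3.486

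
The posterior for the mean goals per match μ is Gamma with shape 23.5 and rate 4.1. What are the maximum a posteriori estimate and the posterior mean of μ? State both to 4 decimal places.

maximum a posteriori estimate = 5.4878, posterior mean = 5.7317

Mode = (α−1)/β = 22.5/4.1 = 5.4878.
Mean = α/β = 23.5/4.1 = 5.7317.
Right-skewed posterior ⇒ mode < mean.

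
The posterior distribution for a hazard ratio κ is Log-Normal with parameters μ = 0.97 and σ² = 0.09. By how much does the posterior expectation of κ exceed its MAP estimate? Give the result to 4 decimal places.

Mode = exp(μ − σ²) = exp(0.88) = 2.4109.
Mean = exp(μ + σ²/2) = exp(1.015) = 2.7594.
Difference = 2.7594 − 2.4109 = 0.3485.
Mean > mode: the posterior has a right tail.

0.3485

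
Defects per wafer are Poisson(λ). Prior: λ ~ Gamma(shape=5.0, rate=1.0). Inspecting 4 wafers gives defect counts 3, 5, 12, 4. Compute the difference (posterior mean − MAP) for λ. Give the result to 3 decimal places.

0.200

Σ counts = 24. Posterior: Gamma(shape = 5.0+24 = 29.0, rate = 1.0+4 = 5.0).
Mode = (α−1)/β = 28.0/5.0 = 5.600.
Mean = α/β = 29.0/5.0 = 5.800.
Difference = 5.800 − 5.600 = 0.200.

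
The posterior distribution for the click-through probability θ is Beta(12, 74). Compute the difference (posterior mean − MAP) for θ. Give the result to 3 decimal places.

0.009

Mode = (12−1)/(12+74−2) = 11/84 = 0.131.
Mean = 12/(12+74) = 12/86 = 0.140.
Difference = 0.140 − 0.131 = 0.009.
The mean is pulled above the mode by the posterior's right skew.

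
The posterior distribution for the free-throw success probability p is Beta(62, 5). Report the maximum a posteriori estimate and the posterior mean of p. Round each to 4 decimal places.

Mode = (62−1)/(62+5−2) = 61/65 = 0.9385.
Mean = 62/(62+5) = 62/67 = 0.9254.
The posterior is left-skewed, so the mode exceeds the mean.

MAP = 0.9385; posterior mean = 0.9254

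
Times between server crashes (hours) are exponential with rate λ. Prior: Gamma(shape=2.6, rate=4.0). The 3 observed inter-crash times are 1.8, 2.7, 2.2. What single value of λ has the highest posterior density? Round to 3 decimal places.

Σ times = 6.7. Posterior: Gamma(shape = 2.6+3 = 5.6, rate = 4.0+6.7 = 10.7).
Mode = (α−1)/β = 4.6/10.7 = 0.430.
Mean = α/β = 5.6/10.7 = 0.523.
This is the posterior mode — the MAP estimate.

0.430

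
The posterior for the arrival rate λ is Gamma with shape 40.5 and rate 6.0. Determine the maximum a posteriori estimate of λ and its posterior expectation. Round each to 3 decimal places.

Mode = (α−1)/β = 39.5/6.0 = 6.583.
Mean = α/β = 40.5/6.0 = 6.750.
Right-skewed posterior ⇒ mode < mean.

λ_MAP = 6.583, E[λ|data] = 6.750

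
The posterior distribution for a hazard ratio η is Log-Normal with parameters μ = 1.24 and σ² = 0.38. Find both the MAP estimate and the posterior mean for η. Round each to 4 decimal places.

Mode = exp(μ − σ²) = exp(0.86) = 2.3632.
Mean = exp(μ + σ²/2) = exp(1.430) = 4.1787.

MAP estimate = 2.3632, posterior mean = 4.1787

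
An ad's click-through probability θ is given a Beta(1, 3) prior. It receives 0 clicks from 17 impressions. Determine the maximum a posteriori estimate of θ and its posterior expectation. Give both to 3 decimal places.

MAP = 0.000, posterior mean = 0.048

Posterior: Beta(1+0, 3+17) = Beta(1, 20).
Since α = 1 ≤ 1 and β > 1, the Beta density is monotone decreasing on [0,1]; the mode is at 0.
Mean = 1/(1+20) = 0.048.
Mean > mode: the posterior has a right tail.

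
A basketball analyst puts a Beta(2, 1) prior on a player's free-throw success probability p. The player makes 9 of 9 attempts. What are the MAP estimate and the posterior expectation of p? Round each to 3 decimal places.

MAP: 1.000. Posterior mean: 0.917.

Posterior: Beta(2+9, 1+0) = Beta(11, 1).
Since β = 1 ≤ 1 and α > 1, the Beta density is monotone increasing on [0,1]; the mode is at 1.
Mean = 11/(11+1) = 0.917.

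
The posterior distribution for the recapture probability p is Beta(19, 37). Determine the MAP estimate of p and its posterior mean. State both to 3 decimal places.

Mode = (19−1)/(19+37−2) = 18/54 = 0.333.
Mean = 19/(19+37) = 19/56 = 0.339.
Mean > mode: the posterior has a right tail.

MAP: 0.333. Posterior mean: 0.339.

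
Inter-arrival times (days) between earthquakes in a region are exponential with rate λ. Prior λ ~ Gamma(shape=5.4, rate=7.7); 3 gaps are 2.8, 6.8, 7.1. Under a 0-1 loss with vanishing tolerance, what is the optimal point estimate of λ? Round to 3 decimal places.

0.303

Σ times = 16.7. Posterior: Gamma(shape = 5.4+3 = 8.4, rate = 7.7+16.7 = 24.4).
Mode = (α−1)/β = 7.4/24.4 = 0.303.
Mean = α/β = 8.4/24.4 = 0.344.
This is the posterior mode — the MAP estimate.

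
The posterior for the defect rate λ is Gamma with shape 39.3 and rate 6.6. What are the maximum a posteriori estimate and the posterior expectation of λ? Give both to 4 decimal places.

MAP: 5.8030. Posterior mean: 5.9545.

Mode = (α−1)/β = 38.3/6.6 = 5.8030.
Mean = α/β = 39.3/6.6 = 5.9545.
Mean > mode: the posterior has a right tail.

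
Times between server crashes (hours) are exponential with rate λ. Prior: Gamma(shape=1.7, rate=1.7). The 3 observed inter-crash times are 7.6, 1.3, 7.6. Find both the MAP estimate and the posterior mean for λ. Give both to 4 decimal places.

Σ times = 16.5. Posterior: Gamma(shape = 1.7+3 = 4.7, rate = 1.7+16.5 = 18.2).
Mode = (α−1)/β = 3.7/18.2 = 0.2033.
Mean = α/β = 4.7/18.2 = 0.2582.

MAP estimate = 0.2033, posterior mean = 0.2582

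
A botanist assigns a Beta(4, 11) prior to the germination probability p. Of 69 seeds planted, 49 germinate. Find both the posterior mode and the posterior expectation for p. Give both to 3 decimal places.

p_MAP = 0.634, E[p|data] = 0.631

Posterior: Beta(4+49, 11+20) = Beta(53, 31).
Mode = (53−1)/(53+31−2) = 52/82 = 0.634.
Mean = 53/(53+31) = 53/84 = 0.631.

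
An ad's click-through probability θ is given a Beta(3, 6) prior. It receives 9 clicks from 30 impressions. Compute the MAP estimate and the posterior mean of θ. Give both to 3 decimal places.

MAP = 0.297, posterior mean = 0.308

Posterior: Beta(3+9, 6+21) = Beta(12, 27).
Mode = (12−1)/(12+27−2) = 11/37 = 0.297.
Mean = 12/(12+27) = 12/39 = 0.308.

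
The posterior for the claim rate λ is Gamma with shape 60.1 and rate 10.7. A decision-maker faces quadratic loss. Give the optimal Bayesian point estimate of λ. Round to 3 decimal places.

5.617

Mode = (α−1)/β = 59.1/10.7 = 5.523.
Mean = α/β = 60.1/10.7 = 5.617.
Quadratic loss ⇒ the optimal estimator is the posterior mean.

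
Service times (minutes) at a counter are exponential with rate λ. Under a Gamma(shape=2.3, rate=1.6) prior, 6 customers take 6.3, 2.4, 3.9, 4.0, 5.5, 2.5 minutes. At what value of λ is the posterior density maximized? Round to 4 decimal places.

0.2786

Σ times = 24.6. Posterior: Gamma(shape = 2.3+6 = 8.3, rate = 1.6+24.6 = 26.2).
Mode = (α−1)/β = 7.3/26.2 = 0.2786.
Mean = α/β = 8.3/26.2 = 0.3168.
This is the posterior mode — the MAP estimate.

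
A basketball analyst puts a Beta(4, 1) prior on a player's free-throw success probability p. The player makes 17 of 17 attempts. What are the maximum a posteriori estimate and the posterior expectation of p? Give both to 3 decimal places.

p_MAP = 1.000, E[p|data] = 0.955

Posterior: Beta(4+17, 1+0) = Beta(21, 1).
Since β = 1 ≤ 1 and α > 1, the Beta density is monotone increasing on [0,1]; the mode is at 1.
Mean = 21/(21+1) = 0.955.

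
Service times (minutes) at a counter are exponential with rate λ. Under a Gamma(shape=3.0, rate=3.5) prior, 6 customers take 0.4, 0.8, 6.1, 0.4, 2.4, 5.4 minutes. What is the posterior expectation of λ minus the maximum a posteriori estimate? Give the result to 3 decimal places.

0.053

Σ times = 15.5. Posterior: Gamma(shape = 3.0+6 = 9.0, rate = 3.5+15.5 = 19.0).
Mode = (α−1)/β = 8.0/19.0 = 0.421.
Mean = α/β = 9.0/19.0 = 0.474.
Difference = 0.474 − 0.421 = 0.053.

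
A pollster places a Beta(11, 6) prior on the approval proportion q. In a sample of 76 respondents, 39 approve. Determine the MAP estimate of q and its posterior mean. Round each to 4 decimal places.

MAP = 0.5385; posterior mean = 0.5376

Posterior: Beta(11+39, 6+37) = Beta(50, 43).
Mode = (50−1)/(50+43−2) = 49/91 = 0.5385.
Mean = 50/(50+43) = 50/93 = 0.5376.
The posterior is left-skewed, so the mode exceeds the mean.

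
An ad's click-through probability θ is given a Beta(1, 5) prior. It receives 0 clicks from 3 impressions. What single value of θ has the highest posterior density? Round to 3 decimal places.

0.000

Posterior: Beta(1+0, 5+3) = Beta(1, 8).
Since α = 1 ≤ 1 and β > 1, the Beta density is monotone decreasing on [0,1]; the mode is at 0.
Mean = 1/(1+8) = 0.111.
This is the posterior mode — the MAP estimate.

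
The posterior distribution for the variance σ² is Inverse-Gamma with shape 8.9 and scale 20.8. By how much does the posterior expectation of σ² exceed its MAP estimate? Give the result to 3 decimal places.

0.532

Mode = β/(α+1) = 20.8/9.9 = 2.101.
Mean = β/(α−1) = 20.8/7.9 = 2.633.
Difference = 2.633 − 2.101 = 0.532.
Mean > mode: the posterior has a right tail.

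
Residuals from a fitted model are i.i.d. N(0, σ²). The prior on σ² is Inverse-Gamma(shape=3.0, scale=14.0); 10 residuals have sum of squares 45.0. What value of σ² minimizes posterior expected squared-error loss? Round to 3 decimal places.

Posterior: Inverse-Gamma(shape = 3.0+10/2 = 8.0, scale = 14.0+45.0/2 = 36.5).
Mode = β/(α+1) = 36.5/9.0 = 4.056.
Mean = β/(α−1) = 36.5/7.0 = 5.214.
Squared-error loss ⇒ the optimal estimator is the posterior mean.

5.214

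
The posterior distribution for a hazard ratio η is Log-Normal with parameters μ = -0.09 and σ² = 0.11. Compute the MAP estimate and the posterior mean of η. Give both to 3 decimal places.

η_MAP = 0.819, E[η|data] = 0.966

Mode = exp(μ − σ²) = exp(-0.20) = 0.819.
Mean = exp(μ + σ²/2) = exp(-0.035) = 0.966.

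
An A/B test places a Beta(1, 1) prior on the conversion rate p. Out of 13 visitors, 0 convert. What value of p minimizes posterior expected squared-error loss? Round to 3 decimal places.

Posterior: Beta(1+0, 1+13) = Beta(1, 14).
Since α = 1 ≤ 1 and β > 1, the Beta density is monotone decreasing on [0,1]; the mode is at 0.
Mean = 1/(1+14) = 0.067.
Squared-error loss ⇒ the optimal estimator is the posterior mean.

0.067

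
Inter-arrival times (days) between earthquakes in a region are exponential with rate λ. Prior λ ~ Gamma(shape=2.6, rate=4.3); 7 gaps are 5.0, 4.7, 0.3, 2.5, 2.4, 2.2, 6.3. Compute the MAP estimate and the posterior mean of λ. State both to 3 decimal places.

MAP: 0.310. Posterior mean: 0.347.

Σ times = 23.4. Posterior: Gamma(shape = 2.6+7 = 9.6, rate = 4.3+23.4 = 27.7).
Mode = (α−1)/β = 8.6/27.7 = 0.310.
Mean = α/β = 9.6/27.7 = 0.347.
Right-skewed posterior ⇒ mode < mean.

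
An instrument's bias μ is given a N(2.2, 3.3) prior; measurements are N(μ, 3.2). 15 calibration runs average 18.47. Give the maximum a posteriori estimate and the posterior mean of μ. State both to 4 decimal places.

MAP = 17.4821, posterior mean = 17.4821

Posterior for μ is Normal. Precision-weighted mean: (1/3.3·2.2 + 15/3.2·18.47) / (1/3.3 + 15/3.2) = 17.4821.
A Normal posterior is symmetric, so mode = mean.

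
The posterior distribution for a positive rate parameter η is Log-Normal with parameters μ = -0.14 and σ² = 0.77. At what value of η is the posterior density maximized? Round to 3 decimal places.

0.403

Mode = exp(μ − σ²) = exp(-0.91) = 0.403.
Mean = exp(μ + σ²/2) = exp(0.245) = 1.278.
This is the posterior mode — the MAP estimate.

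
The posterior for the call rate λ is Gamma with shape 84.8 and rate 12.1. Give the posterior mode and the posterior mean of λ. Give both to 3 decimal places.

Mode = (α−1)/β = 83.8/12.1 = 6.926.
Mean = α/β = 84.8/12.1 = 7.008.
The posterior is right-skewed, so the mean exceeds the mode.

λ_MAP = 6.926, E[λ|data] = 7.008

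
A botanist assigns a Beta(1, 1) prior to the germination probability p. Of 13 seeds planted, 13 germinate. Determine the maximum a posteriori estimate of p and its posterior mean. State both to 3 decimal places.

Posterior: Beta(1+13, 1+0) = Beta(14, 1).
Since β = 1 ≤ 1 and α > 1, the Beta density is monotone increasing on [0,1]; the mode is at 1.
Mean = 14/(14+1) = 0.933.
Mode > mean: the posterior has a left tail.

MAP = 1.000, posterior mean = 0.933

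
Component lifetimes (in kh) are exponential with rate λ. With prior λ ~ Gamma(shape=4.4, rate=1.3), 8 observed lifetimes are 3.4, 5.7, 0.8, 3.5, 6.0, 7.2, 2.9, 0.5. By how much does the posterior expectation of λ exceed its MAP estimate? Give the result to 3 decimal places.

Σ times = 30.0. Posterior: Gamma(shape = 4.4+8 = 12.4, rate = 1.3+30.0 = 31.3).
Mode = (α−1)/β = 11.4/31.3 = 0.364.
Mean = α/β = 12.4/31.3 = 0.396.
Difference = 0.396 − 0.364 = 0.032.

0.032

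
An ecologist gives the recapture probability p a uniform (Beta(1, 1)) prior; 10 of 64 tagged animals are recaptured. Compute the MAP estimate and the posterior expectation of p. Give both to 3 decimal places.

MAP = 0.156; posterior mean = 0.167

Posterior: Beta(1+10, 1+54) = Beta(11, 55).
Mode = (11−1)/(11+55−2) = 10/64 = 0.156.
With a flat prior the MAP equals the MLE, 10/64.
Mean = 11/(11+55) = 11/66 = 0.167.
The mean is pulled above the mode by the posterior's right skew.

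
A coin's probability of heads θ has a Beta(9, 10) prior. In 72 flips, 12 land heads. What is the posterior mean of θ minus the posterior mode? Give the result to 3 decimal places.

Posterior: Beta(9+12, 10+60) = Beta(21, 70).
Mode = (21−1)/(21+70−2) = 20/89 = 0.225.
Mean = 21/(21+70) = 21/91 = 0.231.
Difference = 0.231 − 0.225 = 0.006.

0.006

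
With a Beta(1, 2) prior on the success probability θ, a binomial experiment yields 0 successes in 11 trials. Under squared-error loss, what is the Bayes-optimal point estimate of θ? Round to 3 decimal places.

Posterior: Beta(1+0, 2+11) = Beta(1, 13).
Since α = 1 ≤ 1 and β > 1, the Beta density is monotone decreasing on [0,1]; the mode is at 0.
Mean = 1/(1+13) = 0.071.
Squared-error loss ⇒ the optimal estimator is the posterior mean.

0.071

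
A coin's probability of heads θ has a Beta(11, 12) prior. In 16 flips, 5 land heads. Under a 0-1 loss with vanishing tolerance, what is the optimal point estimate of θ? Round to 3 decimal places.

Posterior: Beta(11+5, 12+11) = Beta(16, 23).
Mode = (16−1)/(16+23−2) = 15/37 = 0.405.
Mean = 16/(16+23) = 16/39 = 0.410.
This is the posterior mode — the MAP estimate.

0.405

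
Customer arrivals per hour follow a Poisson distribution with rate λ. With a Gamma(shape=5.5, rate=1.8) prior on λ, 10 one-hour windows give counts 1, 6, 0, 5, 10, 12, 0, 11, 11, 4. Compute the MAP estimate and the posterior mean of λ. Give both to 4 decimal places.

MAP estimate = 5.4661, posterior mean = 5.5508

Σ counts = 60. Posterior: Gamma(shape = 5.5+60 = 65.5, rate = 1.8+10 = 11.8).
Mode = (α−1)/β = 64.5/11.8 = 5.4661.
Mean = α/β = 65.5/11.8 = 5.5508.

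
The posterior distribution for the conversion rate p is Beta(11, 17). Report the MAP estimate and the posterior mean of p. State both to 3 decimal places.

MAP = 0.385; posterior mean = 0.393

Mode = (11−1)/(11+17−2) = 10/26 = 0.385.
Mean = 11/(11+17) = 11/28 = 0.393.
Right-skewed posterior ⇒ mode < mean.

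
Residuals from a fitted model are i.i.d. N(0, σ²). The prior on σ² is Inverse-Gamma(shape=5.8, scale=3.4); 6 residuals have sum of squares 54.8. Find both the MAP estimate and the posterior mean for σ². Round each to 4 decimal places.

Posterior: Inverse-Gamma(shape = 5.8+6/2 = 8.8, scale = 3.4+54.8/2 = 30.8).
Mode = β/(α+1) = 30.8/9.8 = 3.1429.
Mean = β/(α−1) = 30.8/7.8 = 3.9487.
The mean is pulled above the mode by the posterior's right skew.

MAP = 3.1429; posterior mean = 3.9487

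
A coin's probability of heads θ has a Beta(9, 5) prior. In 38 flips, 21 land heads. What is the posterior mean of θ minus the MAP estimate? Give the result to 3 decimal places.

-0.003

Posterior: Beta(9+21, 5+17) = Beta(30, 22).
Mode = (30−1)/(30+22−2) = 29/50 = 0.580.
Mean = 30/(30+22) = 30/52 = 0.577.
Difference = 0.577 − 0.580 = -0.003.
The mean is pulled below the mode by the posterior's left skew.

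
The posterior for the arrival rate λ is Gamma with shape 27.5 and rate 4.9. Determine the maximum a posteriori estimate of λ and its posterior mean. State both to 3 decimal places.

Mode = (α−1)/β = 26.5/4.9 = 5.408.
Mean = α/β = 27.5/4.9 = 5.612.

λ_MAP = 5.408, E[λ|data] = 5.612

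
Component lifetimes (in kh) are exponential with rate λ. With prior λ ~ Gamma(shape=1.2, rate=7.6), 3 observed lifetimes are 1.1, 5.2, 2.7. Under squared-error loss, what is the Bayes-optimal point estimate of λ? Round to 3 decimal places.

0.253

Σ times = 9.0. Posterior: Gamma(shape = 1.2+3 = 4.2, rate = 7.6+9.0 = 16.6).
Mode = (α−1)/β = 3.2/16.6 = 0.193.
Mean = α/β = 4.2/16.6 = 0.253.
Squared-error loss ⇒ the optimal estimator is the posterior mean.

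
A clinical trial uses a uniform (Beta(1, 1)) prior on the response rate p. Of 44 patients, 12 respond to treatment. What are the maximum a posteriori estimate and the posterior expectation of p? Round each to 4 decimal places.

Posterior: Beta(1+12, 1+32) = Beta(13, 33).
Mode = (13−1)/(13+33−2) = 12/44 = 0.2727.
With a flat prior the MAP equals the MLE, 12/44.
Mean = 13/(13+33) = 13/46 = 0.2826.
The mean is pulled above the mode by the posterior's right skew.

MAP: 0.2727. Posterior mean: 0.2826.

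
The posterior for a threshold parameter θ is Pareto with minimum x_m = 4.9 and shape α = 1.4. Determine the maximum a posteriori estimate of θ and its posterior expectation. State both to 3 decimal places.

θ_MAP = 4.900, E[θ|data] = 17.150

The Pareto density is strictly decreasing on [x_m, ∞), so the mode is x_m = 4.900.
Mean = α·x_m/(α−1) = 1.4·4.9/0.4 = 17.150.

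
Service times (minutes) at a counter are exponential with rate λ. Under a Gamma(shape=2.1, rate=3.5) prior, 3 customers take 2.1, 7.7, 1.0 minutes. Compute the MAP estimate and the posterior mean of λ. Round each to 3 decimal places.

Σ times = 10.8. Posterior: Gamma(shape = 2.1+3 = 5.1, rate = 3.5+10.8 = 14.3).
Mode = (α−1)/β = 4.1/14.3 = 0.287.
Mean = α/β = 5.1/14.3 = 0.357.
Right-skewed posterior ⇒ mode < mean.

MAP estimate = 0.287, posterior mean = 0.357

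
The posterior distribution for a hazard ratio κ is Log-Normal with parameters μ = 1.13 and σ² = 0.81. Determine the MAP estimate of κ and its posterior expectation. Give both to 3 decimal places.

Mode = exp(μ − σ²) = exp(0.32) = 1.377.
Mean = exp(μ + σ²/2) = exp(1.535) = 4.641.

MAP = 1.377, posterior mean = 4.641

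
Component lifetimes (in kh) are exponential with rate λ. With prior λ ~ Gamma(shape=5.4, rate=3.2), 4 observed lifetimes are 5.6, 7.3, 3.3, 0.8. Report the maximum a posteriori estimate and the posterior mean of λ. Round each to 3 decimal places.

Σ times = 17.0. Posterior: Gamma(shape = 5.4+4 = 9.4, rate = 3.2+17.0 = 20.2).
Mode = (α−1)/β = 8.4/20.2 = 0.416.
Mean = α/β = 9.4/20.2 = 0.465.

MAP: 0.416. Posterior mean: 0.465.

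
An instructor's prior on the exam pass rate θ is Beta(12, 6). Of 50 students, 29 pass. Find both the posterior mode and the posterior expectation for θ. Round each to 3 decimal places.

Posterior: Beta(12+29, 6+21) = Beta(41, 27).
Mode = (41−1)/(41+27−2) = 40/66 = 0.606.
Mean = 41/(41+27) = 41/68 = 0.603.

MAP = 0.606; posterior mean = 0.603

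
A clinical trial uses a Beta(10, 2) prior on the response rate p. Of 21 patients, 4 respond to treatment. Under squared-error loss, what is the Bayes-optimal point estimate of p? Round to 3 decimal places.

Posterior: Beta(10+4, 2+17) = Beta(14, 19).
Mode = (14−1)/(14+19−2) = 13/31 = 0.419.
Mean = 14/(14+19) = 14/33 = 0.424.
Squared-error loss ⇒ the optimal estimator is the posterior mean.

0.424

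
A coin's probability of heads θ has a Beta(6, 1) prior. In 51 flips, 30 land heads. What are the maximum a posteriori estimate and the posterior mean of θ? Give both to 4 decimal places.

Posterior: Beta(6+30, 1+21) = Beta(36, 22).
Mode = (36−1)/(36+22−2) = 35/56 = 0.6250.
Mean = 36/(36+22) = 36/58 = 0.6207.
The posterior is left-skewed, so the mode exceeds the mean.

MAP = 0.6250, posterior mean = 0.6207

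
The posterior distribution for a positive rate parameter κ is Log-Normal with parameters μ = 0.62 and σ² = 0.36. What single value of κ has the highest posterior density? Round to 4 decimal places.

1.2969

Mode = exp(μ − σ²) = exp(0.26) = 1.2969.
Mean = exp(μ + σ²/2) = exp(0.800) = 2.2255.
This is the posterior mode — the MAP estimate.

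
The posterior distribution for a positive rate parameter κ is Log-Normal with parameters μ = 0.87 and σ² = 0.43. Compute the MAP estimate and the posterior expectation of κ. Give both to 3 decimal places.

Mode = exp(μ − σ²) = exp(0.44) = 1.553.
Mean = exp(μ + σ²/2) = exp(1.085) = 2.959.
The posterior is right-skewed, so the mean exceeds the mode.

MAP estimate = 1.553, posterior expectation = 2.959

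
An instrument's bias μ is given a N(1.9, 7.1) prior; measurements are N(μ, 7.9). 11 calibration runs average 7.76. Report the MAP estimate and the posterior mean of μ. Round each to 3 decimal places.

MAP estimate = 7.222, posterior mean = 7.222

Posterior for μ is Normal. Precision-weighted mean: (1/7.1·1.9 + 11/7.9·7.76) / (1/7.1 + 11/7.9) = 7.222.
A Normal posterior is symmetric, so mode = mean.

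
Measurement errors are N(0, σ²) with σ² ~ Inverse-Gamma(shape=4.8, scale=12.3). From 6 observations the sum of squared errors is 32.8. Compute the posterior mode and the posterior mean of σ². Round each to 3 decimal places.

Posterior: Inverse-Gamma(shape = 4.8+6/2 = 7.8, scale = 12.3+32.8/2 = 28.7).
Mode = β/(α+1) = 28.7/8.8 = 3.261.
Mean = β/(α−1) = 28.7/6.8 = 4.221.

posterior mode = 3.261, posterior mean = 4.221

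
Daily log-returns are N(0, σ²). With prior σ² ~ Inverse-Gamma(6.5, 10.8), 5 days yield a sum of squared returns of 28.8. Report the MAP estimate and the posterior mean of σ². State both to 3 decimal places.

MAP = 2.520, posterior mean = 3.150

Posterior: Inverse-Gamma(shape = 6.5+5/2 = 9.0, scale = 10.8+28.8/2 = 25.2).
Mode = β/(α+1) = 25.2/10.0 = 2.520.
Mean = β/(α−1) = 25.2/8.0 = 3.150.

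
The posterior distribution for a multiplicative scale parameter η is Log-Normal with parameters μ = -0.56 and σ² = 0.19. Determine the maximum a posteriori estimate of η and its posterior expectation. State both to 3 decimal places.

Mode = exp(μ − σ²) = exp(-0.75) = 0.472.
Mean = exp(μ + σ²/2) = exp(-0.465) = 0.628.
Right-skewed posterior ⇒ mode < mean.

MAP = 0.472, posterior mean = 0.628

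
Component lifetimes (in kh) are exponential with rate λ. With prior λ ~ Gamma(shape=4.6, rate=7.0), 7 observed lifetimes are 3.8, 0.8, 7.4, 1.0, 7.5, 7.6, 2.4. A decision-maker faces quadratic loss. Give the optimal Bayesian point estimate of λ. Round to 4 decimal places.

Σ times = 30.5. Posterior: Gamma(shape = 4.6+7 = 11.6, rate = 7.0+30.5 = 37.5).
Mode = (α−1)/β = 10.6/37.5 = 0.2827.
Mean = α/β = 11.6/37.5 = 0.3093.
Quadratic loss ⇒ the optimal estimator is the posterior mean.

0.3093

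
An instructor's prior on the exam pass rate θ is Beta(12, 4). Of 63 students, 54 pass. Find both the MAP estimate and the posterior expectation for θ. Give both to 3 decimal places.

MAP: 0.844. Posterior mean: 0.835.

Posterior: Beta(12+54, 4+9) = Beta(66, 13).
Mode = (66−1)/(66+13−2) = 65/77 = 0.844.
Mean = 66/(66+13) = 66/79 = 0.835.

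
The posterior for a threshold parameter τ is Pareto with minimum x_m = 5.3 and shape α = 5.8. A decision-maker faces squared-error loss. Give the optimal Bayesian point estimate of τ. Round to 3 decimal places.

6.404

The Pareto density is strictly decreasing on [x_m, ∞), so the mode is x_m = 5.300.
Mean = α·x_m/(α−1) = 5.8·5.3/4.8 = 6.404.
Squared-error loss ⇒ the optimal estimator is the posterior mean.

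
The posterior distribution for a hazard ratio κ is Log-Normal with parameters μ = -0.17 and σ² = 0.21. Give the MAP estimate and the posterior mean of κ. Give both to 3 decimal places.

MAP = 0.684; posterior mean = 0.937

Mode = exp(μ − σ²) = exp(-0.38) = 0.684.
Mean = exp(μ + σ²/2) = exp(-0.065) = 0.937.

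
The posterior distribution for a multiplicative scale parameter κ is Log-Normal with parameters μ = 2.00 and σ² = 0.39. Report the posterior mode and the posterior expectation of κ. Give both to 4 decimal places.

Mode = exp(μ − σ²) = exp(1.61) = 5.0028.
Mean = exp(μ + σ²/2) = exp(2.195) = 8.9800.

MAP = 5.0028; posterior mean = 8.9800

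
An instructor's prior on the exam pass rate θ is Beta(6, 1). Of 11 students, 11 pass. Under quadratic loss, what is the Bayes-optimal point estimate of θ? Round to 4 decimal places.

0.9444

Posterior: Beta(6+11, 1+0) = Beta(17, 1).
Since β = 1 ≤ 1 and α > 1, the Beta density is monotone increasing on [0,1]; the mode is at 1.
Mean = 17/(17+1) = 0.9444.
Quadratic loss ⇒ the optimal estimator is the posterior mean.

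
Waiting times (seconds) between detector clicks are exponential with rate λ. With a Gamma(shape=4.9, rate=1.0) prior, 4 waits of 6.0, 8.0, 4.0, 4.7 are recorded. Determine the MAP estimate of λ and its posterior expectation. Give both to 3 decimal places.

Σ times = 22.7. Posterior: Gamma(shape = 4.9+4 = 8.9, rate = 1.0+22.7 = 23.7).
Mode = (α−1)/β = 7.9/23.7 = 0.333.
Mean = α/β = 8.9/23.7 = 0.376.

MAP: 0.333. Posterior mean: 0.376.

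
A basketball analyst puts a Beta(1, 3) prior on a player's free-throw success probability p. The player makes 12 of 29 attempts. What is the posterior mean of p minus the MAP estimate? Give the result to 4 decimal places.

Posterior: Beta(1+12, 3+17) = Beta(13, 20).
Mode = (13−1)/(13+20−2) = 12/31 = 0.3871.
Mean = 13/(13+20) = 13/33 = 0.3939.
Difference = 0.3939 − 0.3871 = 0.0068.
Right-skewed posterior ⇒ mode < mean.

0.0068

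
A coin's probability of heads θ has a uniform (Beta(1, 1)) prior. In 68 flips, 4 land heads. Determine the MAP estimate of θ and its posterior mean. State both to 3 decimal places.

Posterior: Beta(1+4, 1+64) = Beta(5, 65).
Mode = (5−1)/(5+65−2) = 4/68 = 0.059.
With a flat prior the MAP equals the MLE, 4/68.
Mean = 5/(5+65) = 5/70 = 0.071.

MAP = 0.059; posterior mean = 0.071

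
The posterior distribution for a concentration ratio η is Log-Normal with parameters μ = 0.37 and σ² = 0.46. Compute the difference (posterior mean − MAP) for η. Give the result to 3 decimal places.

0.908

Mode = exp(μ − σ²) = exp(-0.09) = 0.914.
Mean = exp(μ + σ²/2) = exp(0.600) = 1.822.
Difference = 1.822 − 0.914 = 0.908.
The mean is pulled above the mode by the posterior's right skew.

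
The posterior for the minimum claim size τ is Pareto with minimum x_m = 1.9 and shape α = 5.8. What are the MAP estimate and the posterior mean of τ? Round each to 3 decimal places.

The Pareto density is strictly decreasing on [x_m, ∞), so the mode is x_m = 1.900.
Mean = α·x_m/(α−1) = 5.8·1.9/4.8 = 2.296.
Right-skewed posterior ⇒ mode < mean.

τ_MAP = 1.900, E[τ|data] = 2.296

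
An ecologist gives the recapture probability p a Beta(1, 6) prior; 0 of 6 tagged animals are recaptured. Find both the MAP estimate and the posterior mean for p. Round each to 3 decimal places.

Posterior: Beta(1+0, 6+6) = Beta(1, 12).
Since α = 1 ≤ 1 and β > 1, the Beta density is monotone decreasing on [0,1]; the mode is at 0.
Mean = 1/(1+12) = 0.077.

p_MAP = 0.000, E[p|data] = 0.077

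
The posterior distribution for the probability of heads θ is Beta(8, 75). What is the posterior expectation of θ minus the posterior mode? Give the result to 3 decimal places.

Mode = (8−1)/(8+75−2) = 7/81 = 0.086.
Mean = 8/(8+75) = 8/83 = 0.096.
Difference = 0.096 − 0.086 = 0.010.

0.010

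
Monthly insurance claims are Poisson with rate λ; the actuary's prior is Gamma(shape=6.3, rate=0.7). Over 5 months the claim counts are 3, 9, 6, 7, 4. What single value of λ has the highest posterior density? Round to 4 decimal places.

6.0175

Σ counts = 29. Posterior: Gamma(shape = 6.3+29 = 35.3, rate = 0.7+5 = 5.7).
Mode = (α−1)/β = 34.3/5.7 = 6.0175.
Mean = α/β = 35.3/5.7 = 6.1930.
This is the posterior mode — the MAP estimate.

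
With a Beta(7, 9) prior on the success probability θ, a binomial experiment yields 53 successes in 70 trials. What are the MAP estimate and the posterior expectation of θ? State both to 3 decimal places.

MAP: 0.702. Posterior mean: 0.698.

Posterior: Beta(7+53, 9+17) = Beta(60, 26).
Mode = (60−1)/(60+26−2) = 59/84 = 0.702.
Mean = 60/(60+26) = 60/86 = 0.698.
Mode > mean: the posterior has a left tail.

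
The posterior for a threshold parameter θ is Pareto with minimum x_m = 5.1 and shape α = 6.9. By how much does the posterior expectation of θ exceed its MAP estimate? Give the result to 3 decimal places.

The Pareto density is strictly decreasing on [x_m, ∞), so the mode is x_m = 5.100.
Mean = α·x_m/(α−1) = 6.9·5.1/5.9 = 5.964.
Difference = 5.964 − 5.100 = 0.864.
Mean > mode: the posterior has a right tail.

0.864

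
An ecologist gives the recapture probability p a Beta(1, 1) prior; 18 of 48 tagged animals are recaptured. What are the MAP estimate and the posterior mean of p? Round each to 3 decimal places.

MAP = 0.375, posterior mean = 0.380

Posterior: Beta(1+18, 1+30) = Beta(19, 31).
Mode = (19−1)/(19+31−2) = 18/48 = 0.375.
With a flat prior the MAP equals the MLE, 18/48.
Mean = 19/(19+31) = 19/50 = 0.380.
Mean > mode: the posterior has a right tail.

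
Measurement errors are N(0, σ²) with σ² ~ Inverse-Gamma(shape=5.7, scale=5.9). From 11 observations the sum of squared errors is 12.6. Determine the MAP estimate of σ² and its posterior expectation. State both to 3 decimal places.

Posterior: Inverse-Gamma(shape = 5.7+11/2 = 11.2, scale = 5.9+12.6/2 = 12.2).
Mode = β/(α+1) = 12.2/12.2 = 1.000.
Mean = β/(α−1) = 12.2/10.2 = 1.196.

σ²_MAP = 1.000, E[σ²|data] = 1.196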